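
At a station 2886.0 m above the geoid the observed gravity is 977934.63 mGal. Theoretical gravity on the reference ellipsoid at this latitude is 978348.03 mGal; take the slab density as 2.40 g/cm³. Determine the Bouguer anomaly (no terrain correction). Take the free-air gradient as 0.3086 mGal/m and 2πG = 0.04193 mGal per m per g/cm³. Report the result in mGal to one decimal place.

186.8

Free-air correction = 0.3086 × 2886.0 = 890.62 mGal
Free-air anomaly = 977934.63 − 978348.03 + (890.62) = 477.22 mGal
Bouguer slab correction = 0.04193 × 2.40 × 2886.0 = 290.42 mGal
Simple Bouguer anomaly = 477.22 − (290.42) = 186.80 mGal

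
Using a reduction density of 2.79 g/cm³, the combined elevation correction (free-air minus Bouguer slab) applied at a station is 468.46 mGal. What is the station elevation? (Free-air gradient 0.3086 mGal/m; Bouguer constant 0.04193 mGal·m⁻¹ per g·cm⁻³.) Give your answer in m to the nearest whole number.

Combined gradient = 0.3086 − 0.04193 × 2.79 = 0.1916153 mGal/m
h = 468.46 / 0.1916153 = 2444.79 m

2445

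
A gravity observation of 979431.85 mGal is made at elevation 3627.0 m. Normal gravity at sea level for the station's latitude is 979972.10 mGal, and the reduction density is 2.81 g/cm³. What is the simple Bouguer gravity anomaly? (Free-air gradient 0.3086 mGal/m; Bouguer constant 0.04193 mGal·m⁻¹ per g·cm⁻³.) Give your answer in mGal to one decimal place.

Free-air correction = 0.3086 × 3627.0 = 1119.29 mGal
Free-air anomaly = 979431.85 − 979972.10 + (1119.29) = 579.04 mGal
Bouguer slab correction = 0.04193 × 2.81 × 3627.0 = 427.35 mGal
Simple Bouguer anomaly = 579.04 − (427.35) = 151.69 mGal

151.7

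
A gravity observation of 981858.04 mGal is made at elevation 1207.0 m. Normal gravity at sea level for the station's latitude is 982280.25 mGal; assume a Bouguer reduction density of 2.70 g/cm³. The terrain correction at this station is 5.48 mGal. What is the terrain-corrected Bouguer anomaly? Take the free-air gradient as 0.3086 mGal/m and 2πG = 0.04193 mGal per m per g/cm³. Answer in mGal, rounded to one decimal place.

-180.9

Free-air correction = 0.3086 × 1207.0 = 372.48 mGal
Free-air anomaly = 981858.04 − 982280.25 + (372.48) = -49.73 mGal
Bouguer slab correction = 0.04193 × 2.70 × 1207.0 = 136.65 mGal
Simple Bouguer anomaly = -49.73 − (136.65) = -186.38 mGal
Complete Bouguer anomaly = -186.38 + 5.48 = -180.90 mGal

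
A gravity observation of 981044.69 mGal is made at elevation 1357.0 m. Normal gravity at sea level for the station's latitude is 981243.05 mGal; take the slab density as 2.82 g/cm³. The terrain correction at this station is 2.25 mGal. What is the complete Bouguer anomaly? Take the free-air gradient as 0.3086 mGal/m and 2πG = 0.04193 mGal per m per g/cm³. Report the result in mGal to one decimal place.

Free-air correction = 0.3086 × 1357.0 = 418.77 mGal
Free-air anomaly = 981044.69 − 981243.05 + (418.77) = 220.41 mGal
Bouguer slab correction = 0.04193 × 2.82 × 1357.0 = 160.46 mGal
Simple Bouguer anomaly = 220.41 − (160.46) = 59.95 mGal
Complete Bouguer anomaly = 59.95 + 2.25 = 62.20 mGal

62.2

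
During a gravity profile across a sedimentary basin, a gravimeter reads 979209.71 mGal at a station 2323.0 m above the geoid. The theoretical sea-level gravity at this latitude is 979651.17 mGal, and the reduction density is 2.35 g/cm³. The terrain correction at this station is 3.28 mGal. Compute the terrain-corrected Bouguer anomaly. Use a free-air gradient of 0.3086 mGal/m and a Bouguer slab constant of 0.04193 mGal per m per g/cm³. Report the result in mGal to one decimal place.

Free-air correction = 0.3086 × 2323.0 = 716.88 mGal
Free-air anomaly = 979209.71 − 979651.17 + (716.88) = 275.42 mGal
Bouguer slab correction = 0.04193 × 2.35 × 2323.0 = 228.90 mGal
Simple Bouguer anomaly = 275.42 − (228.90) = 46.52 mGal
Complete Bouguer anomaly = 46.52 + 3.28 = 49.80 mGal

49.8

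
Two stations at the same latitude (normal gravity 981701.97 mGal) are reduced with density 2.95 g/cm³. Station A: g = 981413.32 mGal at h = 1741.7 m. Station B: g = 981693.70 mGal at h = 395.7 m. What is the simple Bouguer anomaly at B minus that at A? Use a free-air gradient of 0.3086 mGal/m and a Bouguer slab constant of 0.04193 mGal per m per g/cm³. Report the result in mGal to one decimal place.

31.5

Δg_SB(A) = 981413.32 − 981701.97 + 0.3086×1741.7 − 0.04193×2.95×1741.7 = 33.40 mGal
Δg_SB(B) = 981693.70 − 981701.97 + 0.3086×395.7 − 0.04193×2.95×395.7 = 64.90 mGal
Difference = 64.90 − (33.40) = 31.50 mGal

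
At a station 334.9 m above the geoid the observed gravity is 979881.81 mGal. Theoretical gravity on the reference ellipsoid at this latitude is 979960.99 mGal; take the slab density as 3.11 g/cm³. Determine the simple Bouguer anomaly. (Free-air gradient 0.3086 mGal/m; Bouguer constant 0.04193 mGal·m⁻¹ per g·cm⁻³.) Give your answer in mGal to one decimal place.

-19.5

Free-air correction = 0.3086 × 334.9 = 103.35 mGal
Free-air anomaly = 979881.81 − 979960.99 + (103.35) = 24.17 mGal
Bouguer slab correction = 0.04193 × 3.11 × 334.9 = 43.67 mGal
Simple Bouguer anomaly = 24.17 − (43.67) = -19.50 mGal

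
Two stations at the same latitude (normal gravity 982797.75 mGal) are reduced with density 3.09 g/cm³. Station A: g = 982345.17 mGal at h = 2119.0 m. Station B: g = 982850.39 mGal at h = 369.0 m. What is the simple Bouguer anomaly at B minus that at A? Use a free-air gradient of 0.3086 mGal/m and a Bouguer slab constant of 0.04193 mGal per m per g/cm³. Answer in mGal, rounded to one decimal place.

191.9

Δg_SB(A) = 982345.17 − 982797.75 + 0.3086×2119.0 − 0.04193×3.09×2119.0 = -73.20 mGal
Δg_SB(B) = 982850.39 − 982797.75 + 0.3086×369.0 − 0.04193×3.09×369.0 = 118.70 mGal
Difference = 118.70 − (-73.20) = 191.90 mGal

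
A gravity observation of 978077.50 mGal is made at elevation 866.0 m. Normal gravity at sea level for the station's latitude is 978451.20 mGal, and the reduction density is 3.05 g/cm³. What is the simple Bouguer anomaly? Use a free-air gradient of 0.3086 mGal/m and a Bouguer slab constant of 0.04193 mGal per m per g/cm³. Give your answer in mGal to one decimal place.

-217.2

Free-air correction = 0.3086 × 866.0 = 267.25 mGal
Free-air anomaly = 978077.50 − 978451.20 + (267.25) = -106.45 mGal
Bouguer slab correction = 0.04193 × 3.05 × 866.0 = 110.75 mGal
Simple Bouguer anomaly = -106.45 − (110.75) = -217.20 mGal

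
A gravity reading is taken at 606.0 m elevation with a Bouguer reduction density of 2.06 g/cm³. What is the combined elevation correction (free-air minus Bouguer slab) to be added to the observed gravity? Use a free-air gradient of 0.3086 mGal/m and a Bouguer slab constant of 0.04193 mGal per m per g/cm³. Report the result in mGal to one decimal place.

Combined gradient = 0.3086 − 0.04193 × 2.06 = 0.2222242 mGal/m
Combined elevation correction = 0.2222242 × 606.0 = 134.7 mGal

134.7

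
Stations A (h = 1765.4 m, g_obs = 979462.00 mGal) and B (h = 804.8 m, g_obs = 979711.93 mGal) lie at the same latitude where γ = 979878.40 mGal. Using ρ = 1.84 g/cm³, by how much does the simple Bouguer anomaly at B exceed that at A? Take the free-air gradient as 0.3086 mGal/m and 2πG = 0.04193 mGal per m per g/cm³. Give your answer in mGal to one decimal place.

Δg_SB(A) = 979462.00 − 979878.40 + 0.3086×1765.4 − 0.04193×1.84×1765.4 = -7.80 mGal
Δg_SB(B) = 979711.93 − 979878.40 + 0.3086×804.8 − 0.04193×1.84×804.8 = 19.80 mGal
Difference = 19.80 − (-7.80) = 27.60 mGal

27.6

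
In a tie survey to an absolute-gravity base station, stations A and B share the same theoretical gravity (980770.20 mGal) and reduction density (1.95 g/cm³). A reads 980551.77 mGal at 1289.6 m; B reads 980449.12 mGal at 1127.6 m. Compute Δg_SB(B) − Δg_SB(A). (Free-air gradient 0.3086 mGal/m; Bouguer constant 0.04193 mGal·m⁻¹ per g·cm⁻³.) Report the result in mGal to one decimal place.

-139.4

Δg_SB(A) = 980551.77 − 980770.20 + 0.3086×1289.6 − 0.04193×1.95×1289.6 = 74.10 mGal
Δg_SB(B) = 980449.12 − 980770.20 + 0.3086×1127.6 − 0.04193×1.95×1127.6 = -65.30 mGal
Difference = -65.30 − (74.10) = -139.40 mGal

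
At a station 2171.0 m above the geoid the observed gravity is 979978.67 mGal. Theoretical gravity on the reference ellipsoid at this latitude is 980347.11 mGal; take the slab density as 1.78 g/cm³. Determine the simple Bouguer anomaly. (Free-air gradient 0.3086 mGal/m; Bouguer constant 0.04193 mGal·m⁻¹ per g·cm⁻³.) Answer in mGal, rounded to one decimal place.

Free-air correction = 0.3086 × 2171.0 = 669.97 mGal
Free-air anomaly = 979978.67 − 980347.11 + (669.97) = 301.53 mGal
Bouguer slab correction = 0.04193 × 1.78 × 2171.0 = 162.03 mGal
Simple Bouguer anomaly = 301.53 − (162.03) = 139.50 mGal

139.5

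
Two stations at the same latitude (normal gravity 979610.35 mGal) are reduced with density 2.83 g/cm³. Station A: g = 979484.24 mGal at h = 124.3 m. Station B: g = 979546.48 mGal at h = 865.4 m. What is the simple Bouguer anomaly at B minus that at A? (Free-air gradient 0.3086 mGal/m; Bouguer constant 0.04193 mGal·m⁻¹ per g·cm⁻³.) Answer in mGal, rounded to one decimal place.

Δg_SB(A) = 979484.24 − 979610.35 + 0.3086×124.3 − 0.04193×2.83×124.3 = -102.50 mGal
Δg_SB(B) = 979546.48 − 979610.35 + 0.3086×865.4 − 0.04193×2.83×865.4 = 100.50 mGal
Difference = 100.50 − (-102.50) = 203.00 mGal

203.0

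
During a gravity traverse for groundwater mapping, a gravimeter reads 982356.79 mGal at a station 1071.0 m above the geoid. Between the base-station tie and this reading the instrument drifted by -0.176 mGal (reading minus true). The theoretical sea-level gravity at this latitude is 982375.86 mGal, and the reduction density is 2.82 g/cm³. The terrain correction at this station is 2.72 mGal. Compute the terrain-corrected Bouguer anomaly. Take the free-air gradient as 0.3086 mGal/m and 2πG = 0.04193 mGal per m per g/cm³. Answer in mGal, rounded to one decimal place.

Drift-corrected reading = 982356.79 − (-0.176) = 982356.966 mGal
Free-air correction = 0.3086 × 1071.0 = 330.51 mGal
Free-air anomaly = 982356.966 − 982375.86 + (330.51) = 311.616 mGal
Bouguer slab correction = 0.04193 × 2.82 × 1071.0 = 126.64 mGal
Simple Bouguer anomaly = 311.616 − (126.64) = 184.976 mGal
Complete Bouguer anomaly = 184.976 + 2.72 = 187.696 mGal

187.7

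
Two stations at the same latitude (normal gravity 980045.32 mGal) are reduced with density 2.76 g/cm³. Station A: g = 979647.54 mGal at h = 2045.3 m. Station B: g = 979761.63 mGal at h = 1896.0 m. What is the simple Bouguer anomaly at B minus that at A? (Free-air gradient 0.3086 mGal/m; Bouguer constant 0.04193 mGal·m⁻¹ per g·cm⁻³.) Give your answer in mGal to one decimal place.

Δg_SB(A) = 979647.54 − 980045.32 + 0.3086×2045.3 − 0.04193×2.76×2045.3 = -3.30 mGal
Δg_SB(B) = 979761.63 − 980045.32 + 0.3086×1896.0 − 0.04193×2.76×1896.0 = 82.00 mGal
Difference = 82.00 − (-3.30) = 85.30 mGal

85.3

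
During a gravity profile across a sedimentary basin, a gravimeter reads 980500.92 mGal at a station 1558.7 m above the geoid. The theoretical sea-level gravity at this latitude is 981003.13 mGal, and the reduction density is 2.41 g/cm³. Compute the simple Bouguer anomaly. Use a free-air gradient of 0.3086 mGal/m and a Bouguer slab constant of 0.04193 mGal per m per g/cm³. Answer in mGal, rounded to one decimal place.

-178.7

Free-air correction = 0.3086 × 1558.7 = 481.01 mGal
Free-air anomaly = 980500.92 − 981003.13 + (481.01) = -21.20 mGal
Bouguer slab correction = 0.04193 × 2.41 × 1558.7 = 157.51 mGal
Simple Bouguer anomaly = -21.20 − (157.51) = -178.71 mGal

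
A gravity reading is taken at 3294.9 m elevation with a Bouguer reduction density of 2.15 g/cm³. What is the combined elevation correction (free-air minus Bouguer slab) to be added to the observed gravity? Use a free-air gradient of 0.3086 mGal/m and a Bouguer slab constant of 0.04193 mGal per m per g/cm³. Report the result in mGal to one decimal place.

Combined gradient = 0.3086 − 0.04193 × 2.15 = 0.2184505 mGal/m
Combined elevation correction = 0.2184505 × 3294.9 = 719.8 mGal

719.8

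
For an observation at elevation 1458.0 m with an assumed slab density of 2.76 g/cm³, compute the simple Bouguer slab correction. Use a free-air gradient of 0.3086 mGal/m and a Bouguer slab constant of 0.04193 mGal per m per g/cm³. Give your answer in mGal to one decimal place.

Bouguer slab correction = 0.04193 × 2.76 × 1458.0 = 168.7 mGal

168.7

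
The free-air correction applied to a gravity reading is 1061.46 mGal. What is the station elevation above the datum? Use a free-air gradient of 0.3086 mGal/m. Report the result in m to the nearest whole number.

3440

h = 1061.46 / 0.3086 = 3439.60 m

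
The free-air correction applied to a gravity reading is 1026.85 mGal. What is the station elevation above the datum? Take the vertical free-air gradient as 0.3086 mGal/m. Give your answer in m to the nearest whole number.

h = 1026.85 / 0.3086 = 3327.45 m

3327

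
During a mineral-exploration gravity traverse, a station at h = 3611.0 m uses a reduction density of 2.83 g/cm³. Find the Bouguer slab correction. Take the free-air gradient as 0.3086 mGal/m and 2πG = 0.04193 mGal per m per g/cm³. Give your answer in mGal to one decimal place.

428.5

Bouguer slab correction = 0.04193 × 2.83 × 3611.0 = 428.5 mGal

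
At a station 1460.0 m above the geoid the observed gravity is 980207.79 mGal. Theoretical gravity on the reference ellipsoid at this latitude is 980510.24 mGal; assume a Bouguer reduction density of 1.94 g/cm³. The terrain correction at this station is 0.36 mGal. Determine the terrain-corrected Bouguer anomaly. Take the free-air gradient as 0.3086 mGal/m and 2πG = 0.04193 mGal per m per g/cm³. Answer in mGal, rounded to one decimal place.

Free-air correction = 0.3086 × 1460.0 = 450.56 mGal
Free-air anomaly = 980207.79 − 980510.24 + (450.56) = 148.11 mGal
Bouguer slab correction = 0.04193 × 1.94 × 1460.0 = 118.76 mGal
Simple Bouguer anomaly = 148.11 − (118.76) = 29.35 mGal
Complete Bouguer anomaly = 29.35 + 0.36 = 29.71 mGal

29.7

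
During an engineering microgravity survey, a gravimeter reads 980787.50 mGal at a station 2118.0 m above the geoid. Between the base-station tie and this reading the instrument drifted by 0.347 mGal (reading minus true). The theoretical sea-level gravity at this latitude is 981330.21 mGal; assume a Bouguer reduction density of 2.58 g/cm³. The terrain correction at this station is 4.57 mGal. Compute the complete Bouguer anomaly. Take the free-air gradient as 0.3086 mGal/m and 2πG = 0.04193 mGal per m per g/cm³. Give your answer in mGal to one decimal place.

-114.0

Drift-corrected reading = 980787.50 − (0.347) = 980787.153 mGal
Free-air correction = 0.3086 × 2118.0 = 653.61 mGal
Free-air anomaly = 980787.153 − 981330.21 + (653.61) = 110.553 mGal
Bouguer slab correction = 0.04193 × 2.58 × 2118.0 = 229.12 mGal
Simple Bouguer anomaly = 110.553 − (229.12) = -118.567 mGal
Complete Bouguer anomaly = -118.567 + 4.57 = -113.997 mGal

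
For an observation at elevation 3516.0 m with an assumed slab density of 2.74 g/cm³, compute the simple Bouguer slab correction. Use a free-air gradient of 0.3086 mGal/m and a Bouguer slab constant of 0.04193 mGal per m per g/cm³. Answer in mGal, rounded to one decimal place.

Bouguer slab correction = 0.04193 × 2.74 × 3516.0 = 403.9 mGal

403.9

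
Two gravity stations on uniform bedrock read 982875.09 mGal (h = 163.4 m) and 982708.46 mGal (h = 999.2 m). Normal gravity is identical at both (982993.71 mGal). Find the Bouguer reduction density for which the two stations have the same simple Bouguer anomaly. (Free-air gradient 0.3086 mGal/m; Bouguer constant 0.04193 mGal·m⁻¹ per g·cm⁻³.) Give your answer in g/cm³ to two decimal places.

Δg_obs = 982708.46 − 982875.09 = -166.63 mGal over Δh = 999.2 − 163.4 = 835.8 m
Equal Bouguer anomalies ⇒ Δg_obs + (0.3086 − 0.04193ρ)·Δh = 0
0.3086 − 0.04193ρ = −Δg_obs/Δh = 0.19937
ρ = (0.3086 − 0.19937) / 0.04193 = 2.61 g/cm³

2.61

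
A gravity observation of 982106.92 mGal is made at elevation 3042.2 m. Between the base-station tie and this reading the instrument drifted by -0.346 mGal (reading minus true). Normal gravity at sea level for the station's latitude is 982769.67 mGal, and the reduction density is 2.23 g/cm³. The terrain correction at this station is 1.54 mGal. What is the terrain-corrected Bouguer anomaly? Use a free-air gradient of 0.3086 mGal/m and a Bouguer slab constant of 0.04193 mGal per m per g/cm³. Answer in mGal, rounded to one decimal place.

Drift-corrected reading = 982106.92 − (-0.346) = 982107.266 mGal
Free-air correction = 0.3086 × 3042.2 = 938.82 mGal
Free-air anomaly = 982107.266 − 982769.67 + (938.82) = 276.416 mGal
Bouguer slab correction = 0.04193 × 2.23 × 3042.2 = 284.46 mGal
Simple Bouguer anomaly = 276.416 − (284.46) = -8.044 mGal
Complete Bouguer anomaly = -8.044 + 1.54 = -6.504 mGal

-6.5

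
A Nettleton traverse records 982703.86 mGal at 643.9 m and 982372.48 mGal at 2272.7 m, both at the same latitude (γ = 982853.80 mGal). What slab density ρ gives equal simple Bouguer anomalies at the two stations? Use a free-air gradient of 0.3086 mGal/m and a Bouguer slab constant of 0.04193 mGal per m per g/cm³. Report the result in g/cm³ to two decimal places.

Δg_obs = 982372.48 − 982703.86 = -331.38 mGal over Δh = 2272.7 − 643.9 = 1628.8 m
Equal Bouguer anomalies ⇒ Δg_obs + (0.3086 − 0.04193ρ)·Δh = 0
0.3086 − 0.04193ρ = −Δg_obs/Δh = 0.20345
ρ = (0.3086 − 0.20345) / 0.04193 = 2.51 g/cm³

2.51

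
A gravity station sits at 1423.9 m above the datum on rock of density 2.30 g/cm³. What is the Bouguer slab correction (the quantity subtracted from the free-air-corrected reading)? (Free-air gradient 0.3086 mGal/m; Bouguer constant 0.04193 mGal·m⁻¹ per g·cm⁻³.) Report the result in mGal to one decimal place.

137.3

Bouguer slab correction = 0.04193 × 2.30 × 1423.9 = 137.3 mGal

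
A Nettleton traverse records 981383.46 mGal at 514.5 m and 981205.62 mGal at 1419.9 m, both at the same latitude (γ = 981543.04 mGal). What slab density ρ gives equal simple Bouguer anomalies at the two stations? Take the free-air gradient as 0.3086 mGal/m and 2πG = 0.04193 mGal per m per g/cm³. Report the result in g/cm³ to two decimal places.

2.68

Δg_obs = 981205.62 − 981383.46 = -177.84 mGal over Δh = 1419.9 − 514.5 = 905.4 m
Equal Bouguer anomalies ⇒ Δg_obs + (0.3086 − 0.04193ρ)·Δh = 0
0.3086 − 0.04193ρ = −Δg_obs/Δh = 0.19642
ρ = (0.3086 − 0.19642) / 0.04193 = 2.68 g/cm³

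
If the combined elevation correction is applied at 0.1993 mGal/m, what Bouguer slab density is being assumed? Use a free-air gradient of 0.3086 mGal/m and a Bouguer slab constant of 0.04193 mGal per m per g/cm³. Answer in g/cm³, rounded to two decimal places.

2.61

0.1993 = 0.3086 − 0.04193 × ρ
ρ = (0.3086 − 0.1993) / 0.04193 = 2.61 g/cm³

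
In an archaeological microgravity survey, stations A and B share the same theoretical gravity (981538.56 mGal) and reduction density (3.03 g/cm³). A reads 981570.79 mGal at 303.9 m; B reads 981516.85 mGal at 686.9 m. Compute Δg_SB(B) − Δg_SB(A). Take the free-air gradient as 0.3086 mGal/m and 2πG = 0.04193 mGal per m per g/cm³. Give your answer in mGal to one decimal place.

15.6

Δg_SB(A) = 981570.79 − 981538.56 + 0.3086×303.9 − 0.04193×3.03×303.9 = 87.40 mGal
Δg_SB(B) = 981516.85 − 981538.56 + 0.3086×686.9 − 0.04193×3.03×686.9 = 103.00 mGal
Difference = 103.00 − (87.40) = 15.60 mGal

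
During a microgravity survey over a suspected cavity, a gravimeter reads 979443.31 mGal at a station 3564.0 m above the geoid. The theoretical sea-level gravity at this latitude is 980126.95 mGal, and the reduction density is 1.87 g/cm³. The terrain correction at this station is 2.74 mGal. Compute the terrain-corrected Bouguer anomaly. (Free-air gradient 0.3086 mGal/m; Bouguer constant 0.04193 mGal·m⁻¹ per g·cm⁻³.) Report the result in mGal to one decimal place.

Free-air correction = 0.3086 × 3564.0 = 1099.85 mGal
Free-air anomaly = 979443.31 − 980126.95 + (1099.85) = 416.21 mGal
Bouguer slab correction = 0.04193 × 1.87 × 3564.0 = 279.45 mGal
Simple Bouguer anomaly = 416.21 − (279.45) = 136.76 mGal
Complete Bouguer anomaly = 136.76 + 2.74 = 139.50 mGal

139.5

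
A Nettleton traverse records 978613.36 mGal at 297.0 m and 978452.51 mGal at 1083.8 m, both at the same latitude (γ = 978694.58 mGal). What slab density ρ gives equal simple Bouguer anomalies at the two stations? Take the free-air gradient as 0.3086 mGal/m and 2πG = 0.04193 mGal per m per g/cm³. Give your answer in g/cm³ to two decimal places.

Δg_obs = 978452.51 − 978613.36 = -160.85 mGal over Δh = 1083.8 − 297.0 = 786.8 m
Equal Bouguer anomalies ⇒ Δg_obs + (0.3086 − 0.04193ρ)·Δh = 0
0.3086 − 0.04193ρ = −Δg_obs/Δh = 0.20444
ρ = (0.3086 − 0.20444) / 0.04193 = 2.48 g/cm³

2.48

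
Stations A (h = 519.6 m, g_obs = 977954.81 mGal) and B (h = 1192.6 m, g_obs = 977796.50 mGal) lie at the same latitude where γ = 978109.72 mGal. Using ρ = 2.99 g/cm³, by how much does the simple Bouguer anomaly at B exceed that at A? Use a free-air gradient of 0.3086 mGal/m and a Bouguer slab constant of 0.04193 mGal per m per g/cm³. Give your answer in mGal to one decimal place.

-35.0

Δg_SB(A) = 977954.81 − 978109.72 + 0.3086×519.6 − 0.04193×2.99×519.6 = -59.70 mGal
Δg_SB(B) = 977796.50 − 978109.72 + 0.3086×1192.6 − 0.04193×2.99×1192.6 = -94.70 mGal
Difference = -94.70 − (-59.70) = -35.00 mGal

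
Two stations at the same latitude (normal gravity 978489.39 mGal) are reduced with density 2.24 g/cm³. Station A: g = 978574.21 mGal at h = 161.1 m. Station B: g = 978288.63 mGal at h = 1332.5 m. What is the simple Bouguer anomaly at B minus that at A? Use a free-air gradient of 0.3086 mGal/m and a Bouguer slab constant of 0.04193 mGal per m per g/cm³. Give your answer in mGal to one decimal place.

-34.1

Δg_SB(A) = 978574.21 − 978489.39 + 0.3086×161.1 − 0.04193×2.24×161.1 = 119.40 mGal
Δg_SB(B) = 978288.63 − 978489.39 + 0.3086×1332.5 − 0.04193×2.24×1332.5 = 85.30 mGal
Difference = 85.30 − (119.40) = -34.10 mGal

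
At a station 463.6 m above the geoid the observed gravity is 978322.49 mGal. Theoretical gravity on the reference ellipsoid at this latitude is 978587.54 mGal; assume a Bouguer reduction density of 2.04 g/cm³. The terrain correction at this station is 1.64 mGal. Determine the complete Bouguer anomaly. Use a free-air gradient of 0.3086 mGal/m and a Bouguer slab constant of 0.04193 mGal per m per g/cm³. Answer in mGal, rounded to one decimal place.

Free-air correction = 0.3086 × 463.6 = 143.07 mGal
Free-air anomaly = 978322.49 − 978587.54 + (143.07) = -121.98 mGal
Bouguer slab correction = 0.04193 × 2.04 × 463.6 = 39.66 mGal
Simple Bouguer anomaly = -121.98 − (39.66) = -161.64 mGal
Complete Bouguer anomaly = -161.64 + 1.64 = -160.00 mGal

-160.0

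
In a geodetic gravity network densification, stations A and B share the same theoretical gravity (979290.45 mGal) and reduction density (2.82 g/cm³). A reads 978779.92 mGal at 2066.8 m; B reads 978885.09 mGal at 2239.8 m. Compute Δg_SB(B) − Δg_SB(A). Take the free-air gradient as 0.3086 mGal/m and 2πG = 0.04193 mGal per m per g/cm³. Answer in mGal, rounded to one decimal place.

Δg_SB(A) = 978779.92 − 979290.45 + 0.3086×2066.8 − 0.04193×2.82×2066.8 = -117.10 mGal
Δg_SB(B) = 978885.09 − 979290.45 + 0.3086×2239.8 − 0.04193×2.82×2239.8 = 21.00 mGal
Difference = 21.00 − (-117.10) = 138.10 mGal

138.1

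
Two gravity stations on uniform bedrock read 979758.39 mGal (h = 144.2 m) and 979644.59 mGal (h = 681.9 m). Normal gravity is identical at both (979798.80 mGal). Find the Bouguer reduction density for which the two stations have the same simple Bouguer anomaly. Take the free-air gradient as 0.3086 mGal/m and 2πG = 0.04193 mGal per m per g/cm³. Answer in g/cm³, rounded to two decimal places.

2.31

Δg_obs = 979644.59 − 979758.39 = -113.80 mGal over Δh = 681.9 − 144.2 = 537.7 m
Equal Bouguer anomalies ⇒ Δg_obs + (0.3086 − 0.04193ρ)·Δh = 0
0.3086 − 0.04193ρ = −Δg_obs/Δh = 0.21164
ρ = (0.3086 − 0.21164) / 0.04193 = 2.31 g/cm³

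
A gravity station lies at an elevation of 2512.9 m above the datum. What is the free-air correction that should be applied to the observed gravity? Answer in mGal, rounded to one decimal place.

Free-air correction = 0.3086 × 2512.9 = 775.5 mGal

775.5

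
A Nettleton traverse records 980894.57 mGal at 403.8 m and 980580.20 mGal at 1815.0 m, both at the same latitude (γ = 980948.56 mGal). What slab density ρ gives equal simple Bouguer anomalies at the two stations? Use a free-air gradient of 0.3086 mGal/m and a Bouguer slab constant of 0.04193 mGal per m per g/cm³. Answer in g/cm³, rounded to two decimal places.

2.05

Δg_obs = 980580.20 − 980894.57 = -314.37 mGal over Δh = 1815.0 − 403.8 = 1411.2 m
Equal Bouguer anomalies ⇒ Δg_obs + (0.3086 − 0.04193ρ)·Δh = 0
0.3086 − 0.04193ρ = −Δg_obs/Δh = 0.22277
ρ = (0.3086 − 0.22277) / 0.04193 = 2.05 g/cm³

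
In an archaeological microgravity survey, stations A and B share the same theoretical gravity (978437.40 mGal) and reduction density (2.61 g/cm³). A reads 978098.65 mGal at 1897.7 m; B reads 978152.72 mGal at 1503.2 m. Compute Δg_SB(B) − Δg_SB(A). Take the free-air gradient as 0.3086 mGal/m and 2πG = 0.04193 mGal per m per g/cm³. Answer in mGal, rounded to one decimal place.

Δg_SB(A) = 978098.65 − 978437.40 + 0.3086×1897.7 − 0.04193×2.61×1897.7 = 39.20 mGal
Δg_SB(B) = 978152.72 − 978437.40 + 0.3086×1503.2 − 0.04193×2.61×1503.2 = 14.70 mGal
Difference = 14.70 − (39.20) = -24.50 mGal

-24.5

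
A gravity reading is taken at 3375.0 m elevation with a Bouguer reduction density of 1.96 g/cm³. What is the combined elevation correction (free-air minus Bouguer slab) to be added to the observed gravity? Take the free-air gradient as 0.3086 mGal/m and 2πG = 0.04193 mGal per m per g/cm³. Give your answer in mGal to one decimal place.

764.2

Combined gradient = 0.3086 − 0.04193 × 1.96 = 0.2264172 mGal/m
Combined elevation correction = 0.2264172 × 3375.0 = 764.2 mGal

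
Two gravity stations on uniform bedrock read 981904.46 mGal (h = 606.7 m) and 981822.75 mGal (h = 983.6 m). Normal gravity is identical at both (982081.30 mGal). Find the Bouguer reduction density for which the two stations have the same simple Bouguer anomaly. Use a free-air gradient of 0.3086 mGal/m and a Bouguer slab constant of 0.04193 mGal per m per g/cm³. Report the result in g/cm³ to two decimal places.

2.19

Δg_obs = 981822.75 − 981904.46 = -81.71 mGal over Δh = 983.6 − 606.7 = 376.9 m
Equal Bouguer anomalies ⇒ Δg_obs + (0.3086 − 0.04193ρ)·Δh = 0
0.3086 − 0.04193ρ = −Δg_obs/Δh = 0.21679
ρ = (0.3086 − 0.21679) / 0.04193 = 2.19 g/cm³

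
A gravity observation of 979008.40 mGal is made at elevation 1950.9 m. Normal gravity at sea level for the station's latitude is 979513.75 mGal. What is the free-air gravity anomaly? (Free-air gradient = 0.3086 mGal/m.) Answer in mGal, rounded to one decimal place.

96.7

Free-air correction = 0.3086 × 1950.9 = 602.05 mGal
Free-air anomaly = 979008.40 − 979513.75 + (602.05) = 96.70 mGal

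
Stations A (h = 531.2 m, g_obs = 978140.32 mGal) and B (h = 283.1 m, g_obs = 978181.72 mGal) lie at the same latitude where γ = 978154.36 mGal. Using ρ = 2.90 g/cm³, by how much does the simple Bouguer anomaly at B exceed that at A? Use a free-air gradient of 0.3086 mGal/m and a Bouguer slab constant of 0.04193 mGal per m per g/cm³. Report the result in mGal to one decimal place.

-5.0

Δg_SB(A) = 978140.32 − 978154.36 + 0.3086×531.2 − 0.04193×2.90×531.2 = 85.30 mGal
Δg_SB(B) = 978181.72 − 978154.36 + 0.3086×283.1 − 0.04193×2.90×283.1 = 80.30 mGal
Difference = 80.30 − (85.30) = -5.00 mGal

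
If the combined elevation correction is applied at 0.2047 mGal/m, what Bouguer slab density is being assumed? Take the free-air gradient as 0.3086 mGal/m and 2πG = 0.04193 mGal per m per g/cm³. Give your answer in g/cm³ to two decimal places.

0.2047 = 0.3086 − 0.04193 × ρ
ρ = (0.3086 − 0.2047) / 0.04193 = 2.48 g/cm³

2.48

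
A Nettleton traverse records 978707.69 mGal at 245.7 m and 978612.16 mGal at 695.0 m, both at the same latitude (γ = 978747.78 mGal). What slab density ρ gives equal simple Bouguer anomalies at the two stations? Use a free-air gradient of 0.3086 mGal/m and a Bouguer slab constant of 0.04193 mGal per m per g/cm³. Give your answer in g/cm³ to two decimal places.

2.29

Δg_obs = 978612.16 − 978707.69 = -95.53 mGal over Δh = 695.0 − 245.7 = 449.3 m
Equal Bouguer anomalies ⇒ Δg_obs + (0.3086 − 0.04193ρ)·Δh = 0
0.3086 − 0.04193ρ = −Δg_obs/Δh = 0.21262
ρ = (0.3086 − 0.21262) / 0.04193 = 2.29 g/cm³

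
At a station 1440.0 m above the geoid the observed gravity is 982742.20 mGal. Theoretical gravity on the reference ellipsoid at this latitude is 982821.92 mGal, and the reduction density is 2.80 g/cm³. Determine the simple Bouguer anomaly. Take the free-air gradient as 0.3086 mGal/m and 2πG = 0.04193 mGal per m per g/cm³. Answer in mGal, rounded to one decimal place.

Free-air correction = 0.3086 × 1440.0 = 444.38 mGal
Free-air anomaly = 982742.20 − 982821.92 + (444.38) = 364.66 mGal
Bouguer slab correction = 0.04193 × 2.80 × 1440.0 = 169.06 mGal
Simple Bouguer anomaly = 364.66 − (169.06) = 195.60 mGal

195.6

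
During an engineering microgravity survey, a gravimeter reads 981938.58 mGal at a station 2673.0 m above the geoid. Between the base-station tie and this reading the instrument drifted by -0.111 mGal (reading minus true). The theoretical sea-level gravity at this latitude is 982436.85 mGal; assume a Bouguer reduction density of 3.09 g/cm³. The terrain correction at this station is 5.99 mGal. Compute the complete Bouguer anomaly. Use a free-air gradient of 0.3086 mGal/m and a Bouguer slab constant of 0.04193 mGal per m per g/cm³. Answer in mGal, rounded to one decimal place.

-13.6

Drift-corrected reading = 981938.58 − (-0.111) = 981938.691 mGal
Free-air correction = 0.3086 × 2673.0 = 824.89 mGal
Free-air anomaly = 981938.691 − 982436.85 + (824.89) = 326.731 mGal
Bouguer slab correction = 0.04193 × 3.09 × 2673.0 = 346.32 mGal
Simple Bouguer anomaly = 326.731 − (346.32) = -19.589 mGal
Complete Bouguer anomaly = -19.589 + 5.99 = -13.599 mGal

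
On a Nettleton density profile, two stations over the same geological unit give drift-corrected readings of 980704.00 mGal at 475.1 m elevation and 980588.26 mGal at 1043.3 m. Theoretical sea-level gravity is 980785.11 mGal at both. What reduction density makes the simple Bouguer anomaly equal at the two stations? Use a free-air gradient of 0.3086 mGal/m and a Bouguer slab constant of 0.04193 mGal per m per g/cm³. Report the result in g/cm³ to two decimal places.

2.50

Δg_obs = 980588.26 − 980704.00 = -115.74 mGal over Δh = 1043.3 − 475.1 = 568.2 m
Equal Bouguer anomalies ⇒ Δg_obs + (0.3086 − 0.04193ρ)·Δh = 0
0.3086 − 0.04193ρ = −Δg_obs/Δh = 0.20370
ρ = (0.3086 − 0.20370) / 0.04193 = 2.50 g/cm³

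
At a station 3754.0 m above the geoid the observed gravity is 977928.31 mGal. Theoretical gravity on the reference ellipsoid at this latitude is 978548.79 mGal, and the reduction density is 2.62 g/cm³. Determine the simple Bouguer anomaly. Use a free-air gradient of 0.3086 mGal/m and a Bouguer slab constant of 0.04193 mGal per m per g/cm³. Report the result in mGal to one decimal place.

Free-air correction = 0.3086 × 3754.0 = 1158.48 mGal
Free-air anomaly = 977928.31 − 978548.79 + (1158.48) = 538.00 mGal
Bouguer slab correction = 0.04193 × 2.62 × 3754.0 = 412.40 mGal
Simple Bouguer anomaly = 538.00 − (412.40) = 125.60 mGal

125.6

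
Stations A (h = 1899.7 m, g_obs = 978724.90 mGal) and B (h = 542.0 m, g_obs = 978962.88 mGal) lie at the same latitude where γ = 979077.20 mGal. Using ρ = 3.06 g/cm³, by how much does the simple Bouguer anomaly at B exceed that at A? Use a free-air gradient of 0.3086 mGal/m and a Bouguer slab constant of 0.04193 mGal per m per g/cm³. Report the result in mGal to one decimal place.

Δg_SB(A) = 978724.90 − 979077.20 + 0.3086×1899.7 − 0.04193×3.06×1899.7 = -9.80 mGal
Δg_SB(B) = 978962.88 − 979077.20 + 0.3086×542.0 − 0.04193×3.06×542.0 = -16.60 mGal
Difference = -16.60 − (-9.80) = -6.80 mGal

-6.8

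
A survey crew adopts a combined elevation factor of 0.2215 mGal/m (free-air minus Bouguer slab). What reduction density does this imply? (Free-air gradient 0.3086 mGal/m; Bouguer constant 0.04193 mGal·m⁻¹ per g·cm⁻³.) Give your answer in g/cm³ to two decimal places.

0.2215 = 0.3086 − 0.04193 × ρ
ρ = (0.3086 − 0.2215) / 0.04193 = 2.08 g/cm³

2.08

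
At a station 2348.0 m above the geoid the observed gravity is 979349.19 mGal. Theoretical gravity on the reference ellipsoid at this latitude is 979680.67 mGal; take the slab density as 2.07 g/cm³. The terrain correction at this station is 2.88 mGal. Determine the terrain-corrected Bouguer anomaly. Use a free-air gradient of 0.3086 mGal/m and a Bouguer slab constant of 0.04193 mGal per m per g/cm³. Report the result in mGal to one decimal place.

Free-air correction = 0.3086 × 2348.0 = 724.59 mGal
Free-air anomaly = 979349.19 − 979680.67 + (724.59) = 393.11 mGal
Bouguer slab correction = 0.04193 × 2.07 × 2348.0 = 203.79 mGal
Simple Bouguer anomaly = 393.11 − (203.79) = 189.32 mGal
Complete Bouguer anomaly = 189.32 + 2.88 = 192.20 mGal

192.2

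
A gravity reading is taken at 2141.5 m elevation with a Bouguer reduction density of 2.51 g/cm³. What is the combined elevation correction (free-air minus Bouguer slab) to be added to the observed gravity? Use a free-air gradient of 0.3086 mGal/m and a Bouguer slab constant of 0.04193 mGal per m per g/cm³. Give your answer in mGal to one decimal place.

Combined gradient = 0.3086 − 0.04193 × 2.51 = 0.2033557 mGal/m
Combined elevation correction = 0.2033557 × 2141.5 = 435.5 mGal

435.5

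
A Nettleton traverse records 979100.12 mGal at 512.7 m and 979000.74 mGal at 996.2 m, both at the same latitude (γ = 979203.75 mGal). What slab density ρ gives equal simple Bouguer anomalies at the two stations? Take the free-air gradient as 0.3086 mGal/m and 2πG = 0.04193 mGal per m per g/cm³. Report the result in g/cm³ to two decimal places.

Δg_obs = 979000.74 − 979100.12 = -99.38 mGal over Δh = 996.2 − 512.7 = 483.5 m
Equal Bouguer anomalies ⇒ Δg_obs + (0.3086 − 0.04193ρ)·Δh = 0
0.3086 − 0.04193ρ = −Δg_obs/Δh = 0.20554
ρ = (0.3086 − 0.20554) / 0.04193 = 2.46 g/cm³

2.46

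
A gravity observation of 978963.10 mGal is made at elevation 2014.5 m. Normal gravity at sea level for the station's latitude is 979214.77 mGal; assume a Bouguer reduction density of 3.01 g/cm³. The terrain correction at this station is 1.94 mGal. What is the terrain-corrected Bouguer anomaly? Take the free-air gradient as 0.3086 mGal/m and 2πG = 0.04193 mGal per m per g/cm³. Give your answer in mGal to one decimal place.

Free-air correction = 0.3086 × 2014.5 = 621.67 mGal
Free-air anomaly = 978963.10 − 979214.77 + (621.67) = 370.00 mGal
Bouguer slab correction = 0.04193 × 3.01 × 2014.5 = 254.25 mGal
Simple Bouguer anomaly = 370.00 − (254.25) = 115.75 mGal
Complete Bouguer anomaly = 115.75 + 1.94 = 117.69 mGal

117.7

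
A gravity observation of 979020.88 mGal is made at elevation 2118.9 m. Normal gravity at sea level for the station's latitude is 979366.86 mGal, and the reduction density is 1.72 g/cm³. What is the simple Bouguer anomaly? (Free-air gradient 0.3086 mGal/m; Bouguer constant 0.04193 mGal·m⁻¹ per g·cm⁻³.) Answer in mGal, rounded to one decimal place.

155.1

Free-air correction = 0.3086 × 2118.9 = 653.89 mGal
Free-air anomaly = 979020.88 − 979366.86 + (653.89) = 307.91 mGal
Bouguer slab correction = 0.04193 × 1.72 × 2118.9 = 152.81 mGal
Simple Bouguer anomaly = 307.91 − (152.81) = 155.10 mGal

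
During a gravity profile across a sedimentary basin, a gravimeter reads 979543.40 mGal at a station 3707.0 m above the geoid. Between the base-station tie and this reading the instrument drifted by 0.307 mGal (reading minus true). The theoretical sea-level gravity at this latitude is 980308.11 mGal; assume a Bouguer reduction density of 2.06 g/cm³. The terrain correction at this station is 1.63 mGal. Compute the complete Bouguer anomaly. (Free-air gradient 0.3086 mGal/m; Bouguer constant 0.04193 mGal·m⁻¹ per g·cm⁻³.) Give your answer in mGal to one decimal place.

60.4

Drift-corrected reading = 979543.40 − (0.307) = 979543.093 mGal
Free-air correction = 0.3086 × 3707.0 = 1143.98 mGal
Free-air anomaly = 979543.093 − 980308.11 + (1143.98) = 378.963 mGal
Bouguer slab correction = 0.04193 × 2.06 × 3707.0 = 320.20 mGal
Simple Bouguer anomaly = 378.963 − (320.20) = 58.763 mGal
Complete Bouguer anomaly = 58.763 + 1.63 = 60.393 mGal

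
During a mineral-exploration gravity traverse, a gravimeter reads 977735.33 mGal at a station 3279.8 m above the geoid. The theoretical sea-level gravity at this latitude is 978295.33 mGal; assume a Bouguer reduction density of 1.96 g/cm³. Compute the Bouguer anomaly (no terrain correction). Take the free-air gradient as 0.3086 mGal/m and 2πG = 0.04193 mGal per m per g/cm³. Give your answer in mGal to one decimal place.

Free-air correction = 0.3086 × 3279.8 = 1012.15 mGal
Free-air anomaly = 977735.33 − 978295.33 + (1012.15) = 452.15 mGal
Bouguer slab correction = 0.04193 × 1.96 × 3279.8 = 269.54 mGal
Simple Bouguer anomaly = 452.15 − (269.54) = 182.61 mGal

182.6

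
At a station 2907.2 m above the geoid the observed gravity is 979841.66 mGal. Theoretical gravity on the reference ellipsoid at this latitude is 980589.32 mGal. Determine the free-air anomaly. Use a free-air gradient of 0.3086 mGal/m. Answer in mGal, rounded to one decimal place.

Free-air correction = 0.3086 × 2907.2 = 897.16 mGal
Free-air anomaly = 979841.66 − 980589.32 + (897.16) = 149.50 mGal

149.5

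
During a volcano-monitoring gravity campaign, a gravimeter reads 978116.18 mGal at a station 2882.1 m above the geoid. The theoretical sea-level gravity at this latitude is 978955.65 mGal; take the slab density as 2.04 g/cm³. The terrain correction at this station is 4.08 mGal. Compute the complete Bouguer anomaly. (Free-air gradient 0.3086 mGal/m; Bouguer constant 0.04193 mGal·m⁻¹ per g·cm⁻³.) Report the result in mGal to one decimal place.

-192.5

Free-air correction = 0.3086 × 2882.1 = 889.42 mGal
Free-air anomaly = 978116.18 − 978955.65 + (889.42) = 49.95 mGal
Bouguer slab correction = 0.04193 × 2.04 × 2882.1 = 246.53 mGal
Simple Bouguer anomaly = 49.95 − (246.53) = -196.58 mGal
Complete Bouguer anomaly = -196.58 + 4.08 = -192.50 mGal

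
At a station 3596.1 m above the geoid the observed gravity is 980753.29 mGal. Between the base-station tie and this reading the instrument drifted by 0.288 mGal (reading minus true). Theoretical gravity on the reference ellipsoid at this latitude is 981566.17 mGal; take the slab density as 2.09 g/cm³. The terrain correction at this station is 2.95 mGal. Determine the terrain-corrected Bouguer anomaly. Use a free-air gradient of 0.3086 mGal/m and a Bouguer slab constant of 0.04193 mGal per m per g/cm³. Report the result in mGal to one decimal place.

Drift-corrected reading = 980753.29 − (0.288) = 980753.002 mGal
Free-air correction = 0.3086 × 3596.1 = 1109.76 mGal
Free-air anomaly = 980753.002 − 981566.17 + (1109.76) = 296.592 mGal
Bouguer slab correction = 0.04193 × 2.09 × 3596.1 = 315.14 mGal
Simple Bouguer anomaly = 296.592 − (315.14) = -18.548 mGal
Complete Bouguer anomaly = -18.548 + 2.95 = -15.598 mGal

-15.6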